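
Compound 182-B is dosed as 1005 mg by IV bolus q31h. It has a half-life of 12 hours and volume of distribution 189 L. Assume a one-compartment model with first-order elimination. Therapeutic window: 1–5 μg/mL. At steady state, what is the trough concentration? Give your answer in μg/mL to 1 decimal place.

k = ln2/t½ = ln2/12 ≈ 0.057762 h⁻¹; fraction remaining f = e^(−kτ) = e^(−0.057762×31) ≈ 0.1669.
At steady state, accumulation factor R = 1/(1 − e^(−kτ)) ≈ 1.2003.
Single-dose peak C₀ = D/Vd = 1005/189 ≈ 5.317 μg/mL.
Steady-state peak Cmax,ss = C₀·R ≈ 5.317 × 1.2003 ≈ 6.382 μg/mL.
Steady-state trough Cmin,ss = Cmax,ss·f ≈ 6.382 × 0.1669 ≈ 1.065 μg/mL.
Trough 1.1 μg/mL vs MEC 1 μg/mL: adequate.

1.1 μg/mL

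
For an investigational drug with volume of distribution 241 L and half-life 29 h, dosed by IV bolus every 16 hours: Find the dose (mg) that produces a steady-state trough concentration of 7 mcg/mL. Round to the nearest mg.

τ/t½ = 16/29 ≈ 0.55172, so f = (1/2)^(16/29) ≈ 0.682204.
Cmin,ss = (D/Vd)·f/(1−f), so D = Cmin,ss·Vd·(1−f)/f.
D = 7 × 241 × (1−f)/f ≈ 7 × 241 × 0.46584 ≈ 785.87 mg.

786 mg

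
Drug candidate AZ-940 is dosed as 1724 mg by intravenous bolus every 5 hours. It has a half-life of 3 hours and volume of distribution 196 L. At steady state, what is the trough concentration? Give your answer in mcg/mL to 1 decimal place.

4.0 mcg/mL

k = ln2/t½ = ln2/3 ≈ 0.231049 h⁻¹; fraction remaining f = e^(−kτ) = e^(−0.231049×5) ≈ 0.3150.
Accumulation ratio R = 1/(1 − f) ≈ 1/0.6850 ≈ 1.4599.
Single-dose peak C₀ = D/Vd = 1724/196 ≈ 8.796 mcg/mL.
Cmax,ss = C₀/(1 − f) ≈ 8.796/0.6850 ≈ 12.841 mcg/mL.
Steady-state trough Cmin,ss = Cmax,ss·f ≈ 12.841 × 0.3150 ≈ 4.045 mcg/mL.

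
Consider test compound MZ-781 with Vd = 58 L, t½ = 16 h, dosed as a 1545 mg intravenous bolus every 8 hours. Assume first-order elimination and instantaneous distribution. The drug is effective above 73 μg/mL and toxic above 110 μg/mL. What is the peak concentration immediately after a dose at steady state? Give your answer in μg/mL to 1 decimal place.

90.9 μg/mL

k = ln2/t½ = ln2/16 ≈ 0.043322 h⁻¹; fraction remaining f = e^(−kτ) = e^(−0.043322×8) ≈ 0.7071.
Accumulation ratio R = 1/(1 − f) ≈ 1/0.2929 ≈ 3.4141.
Each bolus raises the concentration by D/Vd = 1545/58 ≈ 26.638 μg/mL.
Steady-state peak Cmax,ss = C₀·R ≈ 26.638 × 3.4141 ≈ 90.945 μg/mL.
Peak 90.9 μg/mL vs MTC 110 μg/mL: below toxic threshold.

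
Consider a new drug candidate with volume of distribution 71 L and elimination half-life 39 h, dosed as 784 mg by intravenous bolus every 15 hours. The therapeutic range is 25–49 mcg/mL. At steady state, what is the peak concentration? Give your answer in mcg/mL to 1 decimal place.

k = ln2/t½ = ln2/39 ≈ 0.017773 h⁻¹; fraction remaining f = e^(−kτ) = e^(−0.017773×15) ≈ 0.7660.
At steady state, accumulation factor R = 1/(1 − e^(−kτ)) ≈ 4.2735.
Single-dose peak C₀ = D/Vd = 784/71 ≈ 11.042 mcg/mL.
Steady-state peak Cmax,ss = C₀·R ≈ 11.042 × 4.2735 ≈ 47.188 mcg/mL.
Peak 47.2 mcg/mL vs MTC 49 mcg/mL: below toxic threshold.

47.2 mcg/mL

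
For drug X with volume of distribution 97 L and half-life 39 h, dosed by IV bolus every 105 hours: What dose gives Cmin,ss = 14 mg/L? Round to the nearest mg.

τ/t½ = 105/39 ≈ 2.6923, so f = (1/2)^(105/39) ≈ 0.154716.
Cmin,ss = (D/Vd)·f/(1−f), so D = Cmin,ss·Vd·(1−f)/f.
D = 14 × 97 × (1−f)/f ≈ 14 × 97 × 5.46346 ≈ 7419.38 mg.

7419 mg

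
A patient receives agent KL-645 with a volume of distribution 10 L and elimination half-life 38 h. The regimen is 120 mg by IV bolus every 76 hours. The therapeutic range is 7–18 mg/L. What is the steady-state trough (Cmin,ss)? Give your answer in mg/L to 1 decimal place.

τ = 76 h = 2 half-lives, so f = (1/2)^2 = 0.25.
At steady state, R = 1/(1 − 0.25) = 4/3.
Single-dose peak C₀ = D/Vd = 120/10 = 12 mg/L.
Steady-state peak Cmax,ss = C₀·R = 12 × 4/3 ≈ 16.000 mg/L.
Steady-state trough Cmin,ss = Cmax,ss·f ≈ 16.000 × 0.25 ≈ 4.000 mg/L.
Trough 4.0 mg/L vs MEC 7 mg/L: subtherapeutic.

4.0 mg/L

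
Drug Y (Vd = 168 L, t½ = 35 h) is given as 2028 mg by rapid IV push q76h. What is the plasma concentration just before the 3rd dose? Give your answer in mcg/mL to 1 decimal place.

3.3 mcg/mL

f = (1/2)^(τ/t½) = (1/2)^(76/35) ≈ 0.2220.
C₀ = D/Vd = 2028/168 ≈ 12.071 mcg/mL.
Before the 3rd dose, 2 doses have been given. Superposition: Cmin = C₀·(f + f²).
≈ 12.071 × (0.2220 + 0.0493) ≈ 12.071 × 0.2713 ≈ 3.275 mcg/mL.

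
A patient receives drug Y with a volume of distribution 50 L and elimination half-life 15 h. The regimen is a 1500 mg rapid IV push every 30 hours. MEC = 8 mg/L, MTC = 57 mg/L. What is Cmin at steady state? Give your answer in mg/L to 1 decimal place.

10.0 mg/L

τ = 30 h = 2 half-lives, so f = (1/2)^2 = 0.25.
At steady state, R = 1/(1 − 0.25) = 4/3.
Single-dose peak C₀ = D/Vd = 1500/50 = 30 mg/L.
Steady-state peak Cmax,ss = C₀·R = 30 × 4/3 ≈ 40.000 mg/L.
Steady-state trough Cmin,ss = Cmax,ss·f ≈ 40.000 × 0.25 ≈ 10.000 mg/L.
Trough 10.0 mg/L vs MEC 8 mg/L: adequate.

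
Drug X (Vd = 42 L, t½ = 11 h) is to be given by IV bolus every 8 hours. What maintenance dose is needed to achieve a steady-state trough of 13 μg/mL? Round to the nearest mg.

τ/t½ = 8/11 ≈ 0.72727, so f = (1/2)^(8/11) ≈ 0.604045.
Cmin,ss = (D/Vd)·f/(1−f), so D = Cmin,ss·Vd·(1−f)/f.
D = 13 × 42 × (1−f)/f ≈ 13 × 42 × 0.65551 ≈ 357.91 mg.

358 mg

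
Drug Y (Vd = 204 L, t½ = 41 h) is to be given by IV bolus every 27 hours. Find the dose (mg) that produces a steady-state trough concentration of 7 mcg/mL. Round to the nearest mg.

826 mg

τ/t½ = 27/41 ≈ 0.65854, so f = (1/2)^(27/41) ≈ 0.633521.
Cmin,ss = (D/Vd)·f/(1−f), so D = Cmin,ss·Vd·(1−f)/f.
D = 7 × 204 × (1−f)/f ≈ 7 × 204 × 0.57848 ≈ 826.07 mg.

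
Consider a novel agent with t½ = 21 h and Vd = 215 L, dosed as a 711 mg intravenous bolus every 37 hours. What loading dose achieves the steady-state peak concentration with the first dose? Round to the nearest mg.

1008 mg

f = (1/2)^(37/21) ≈ 0.294859; accumulation ratio R = 1/(1−f) ≈ 1.41816.
Loading dose to hit Cmax,ss on first dose: D_load = D_maint·R ≈ 711 × 1.41816 ≈ 1008.31 mg.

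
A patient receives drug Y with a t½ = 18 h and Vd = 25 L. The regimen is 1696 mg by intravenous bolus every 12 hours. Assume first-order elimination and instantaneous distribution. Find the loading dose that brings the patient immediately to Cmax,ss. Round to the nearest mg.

f = (1/2)^(12/18) ≈ 0.629961; accumulation ratio R = 1/(1−f) ≈ 2.70242.
Loading dose to hit Cmax,ss on first dose: D_load = D_maint·R ≈ 1696 × 2.70242 ≈ 4583.30 mg.

4583 mg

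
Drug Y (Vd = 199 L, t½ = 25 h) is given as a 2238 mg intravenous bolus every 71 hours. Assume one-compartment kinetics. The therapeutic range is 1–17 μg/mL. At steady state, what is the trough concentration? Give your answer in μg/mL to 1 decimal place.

1.8 μg/mL

k = ln2/t½ = ln2/25 ≈ 0.027726 h⁻¹; fraction remaining f = e^(−kτ) = e^(−0.027726×71) ≈ 0.1397.
Single-dose peak C₀ = D/Vd = 2238/199 ≈ 11.246 μg/mL.
Steady-state trough Cmin,ss = C₀·f/(1−f) ≈ 11.246 × 0.1397/0.8603 ≈ 1.826 μg/mL.
Trough 1.8 μg/mL vs MEC 1 μg/mL: adequate.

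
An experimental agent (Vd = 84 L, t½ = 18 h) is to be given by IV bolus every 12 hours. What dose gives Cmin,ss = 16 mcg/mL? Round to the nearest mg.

τ/t½ = 12/18 ≈ 0.66667, so f = (1/2)^(12/18) ≈ 0.629961.
Cmin,ss = (D/Vd)·f/(1−f), so D = Cmin,ss·Vd·(1−f)/f.
D = 16 × 84 × (1−f)/f ≈ 16 × 84 × 0.58740 ≈ 789.47 mg.

789 mg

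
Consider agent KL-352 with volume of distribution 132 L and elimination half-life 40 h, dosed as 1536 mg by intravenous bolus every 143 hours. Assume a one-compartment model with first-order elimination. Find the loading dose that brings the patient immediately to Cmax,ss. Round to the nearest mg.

1677 mg

f = (1/2)^(143/40) ≈ 0.083911; accumulation ratio R = 1/(1−f) ≈ 1.09160.
Loading dose to hit Cmax,ss on first dose: D_load = D_maint·R ≈ 1536 × 1.09160 ≈ 1676.70 mg.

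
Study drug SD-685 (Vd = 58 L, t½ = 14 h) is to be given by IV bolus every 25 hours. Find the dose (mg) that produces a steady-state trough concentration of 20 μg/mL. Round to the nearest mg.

2840 mg

τ/t½ = 25/14 ≈ 1.7857, so f = (1/2)^(25/14) ≈ 0.290032.
Cmin,ss = (D/Vd)·f/(1−f), so D = Cmin,ss·Vd·(1−f)/f.
D = 20 × 58 × (1−f)/f ≈ 20 × 58 × 2.44790 ≈ 2839.56 mg.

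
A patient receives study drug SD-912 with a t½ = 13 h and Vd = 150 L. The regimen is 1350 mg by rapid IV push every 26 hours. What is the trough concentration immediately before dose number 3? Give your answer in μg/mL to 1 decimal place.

f = (1/2)^(τ/t½) = (1/2)^(26/13) ≈ 0.2500.
C₀ = D/Vd = 1350/150 ≈ 9.000 μg/mL.
Before the 3rd dose, 2 doses have been given. Superposition: Cmin = C₀·(f + f²).
≈ 9.000 × (0.2500 + 0.0625) ≈ 9.000 × 0.3125 ≈ 2.812 μg/mL.

2.8 μg/mL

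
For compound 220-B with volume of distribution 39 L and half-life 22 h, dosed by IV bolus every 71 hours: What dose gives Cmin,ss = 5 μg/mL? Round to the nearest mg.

τ/t½ = 71/22 ≈ 3.2273, so f = (1/2)^(71/22) ≈ 0.106781.
Cmin,ss = (D/Vd)·f/(1−f), so D = Cmin,ss·Vd·(1−f)/f.
D = 5 × 39 × (1−f)/f ≈ 5 × 39 × 8.36496 ≈ 1631.17 mg.

1631 mg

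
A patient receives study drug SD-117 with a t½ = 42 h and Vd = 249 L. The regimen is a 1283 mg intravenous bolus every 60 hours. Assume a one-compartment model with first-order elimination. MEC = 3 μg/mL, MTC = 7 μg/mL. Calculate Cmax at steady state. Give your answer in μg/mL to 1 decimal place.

8.2 μg/mL

τ/t½ = 60/42 ≈ 1.4286, so fraction remaining f = (1/2)^(60/42) ≈ 0.3715.
At steady state, accumulation factor R = 1/(1 − e^(−kτ)) ≈ 1.5911.
Single-dose peak C₀ = D/Vd = 1283/249 ≈ 5.153 μg/mL.
Steady-state peak Cmax,ss = C₀·R ≈ 5.153 × 1.5911 ≈ 8.199 μg/mL.
Peak 8.2 μg/mL vs MTC 7 μg/mL: exceeds toxic threshold.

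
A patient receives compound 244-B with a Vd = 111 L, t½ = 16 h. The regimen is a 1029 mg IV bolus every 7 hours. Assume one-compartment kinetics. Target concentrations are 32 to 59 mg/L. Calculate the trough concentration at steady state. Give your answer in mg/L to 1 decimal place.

26.2 mg/L

k = ln2/t½ = ln2/16 ≈ 0.043322 h⁻¹; fraction remaining f = e^(−kτ) = e^(−0.043322×7) ≈ 0.7384.
Accumulation ratio R = 1/(1 − f) ≈ 1/0.2616 ≈ 3.8226.
Each bolus raises the concentration by D/Vd = 1029/111 ≈ 9.270 mg/L.
Cmax,ss = C₀/(1 − f) ≈ 9.270/0.2616 ≈ 35.436 mg/L.
One interval later, Cmin,ss = Cmax,ss·e^(−kτ) ≈ 35.436 × 0.7384 ≈ 26.166 mg/L.
Trough 26.2 mg/L vs MEC 32 mg/L: subtherapeutic.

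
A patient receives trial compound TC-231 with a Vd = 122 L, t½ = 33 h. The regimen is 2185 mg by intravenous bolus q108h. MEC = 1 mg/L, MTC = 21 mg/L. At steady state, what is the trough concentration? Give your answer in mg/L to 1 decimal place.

2.1 mg/L

k = ln2/t½ = ln2/33 ≈ 0.021004 h⁻¹; fraction remaining f = e^(−kτ) = e^(−0.021004×108) ≈ 0.1035.
At steady state, accumulation factor R = 1/(1 − e^(−kτ)) ≈ 1.1154.
Single-dose peak C₀ = D/Vd = 2185/122 ≈ 17.910 mg/L.
Cmax,ss = C₀/(1 − f) ≈ 17.910/0.8965 ≈ 19.978 mg/L.
One interval later, Cmin,ss = Cmax,ss·e^(−kτ) ≈ 19.978 × 0.1035 ≈ 2.068 mg/L.
Trough 2.1 mg/L vs MEC 1 mg/L: adequate.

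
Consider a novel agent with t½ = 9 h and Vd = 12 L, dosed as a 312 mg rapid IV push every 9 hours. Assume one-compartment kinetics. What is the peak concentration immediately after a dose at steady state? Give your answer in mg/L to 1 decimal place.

The dosing interval is 1 half-life, so f = 2^(−1) = 0.5.
Accumulation ratio R = 1/(1 − f) = 1/0.5 = 2/1.
Single-dose peak C₀ = D/Vd = 312/12 = 26 mg/L.
Steady-state peak Cmax,ss = C₀·R = 26 × 2/1 ≈ 52.000 mg/L.

52.0 mg/L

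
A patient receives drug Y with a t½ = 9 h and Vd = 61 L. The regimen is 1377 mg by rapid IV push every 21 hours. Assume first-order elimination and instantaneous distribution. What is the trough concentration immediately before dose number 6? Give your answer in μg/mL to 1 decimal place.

f = (1/2)^(τ/t½) = (1/2)^(21/9) ≈ 0.1984.
C₀ = D/Vd = 1377/61 ≈ 22.574 μg/mL.
Before the 6th dose, 5 doses have been given. Superposition: Cmin = C₀·(f + f² + … + f^5).
≈ 22.574 × (0.1984 + 0.0394 + 0.0078 + 0.0015 + 0.0003) ≈ 22.574 × 0.2474 ≈ 5.585 μg/mL.

5.6 μg/mL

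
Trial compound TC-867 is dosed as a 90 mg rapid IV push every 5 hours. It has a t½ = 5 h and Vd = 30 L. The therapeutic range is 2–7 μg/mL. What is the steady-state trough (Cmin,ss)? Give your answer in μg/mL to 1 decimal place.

The dosing interval is 1 half-life, so f = 2^(−1) = 0.5.
At steady state, R = 1/(1 − 0.5) = 2/1.
Single-dose peak C₀ = D/Vd = 90/30 = 3 μg/mL.
Steady-state peak Cmax,ss = C₀·R = 3 × 2/1 ≈ 6.000 μg/mL.
Steady-state trough Cmin,ss = Cmax,ss·f ≈ 6.000 × 0.5 ≈ 3.000 μg/mL.
Trough 3.0 μg/mL vs MEC 2 μg/mL: adequate.

3.0 μg/mL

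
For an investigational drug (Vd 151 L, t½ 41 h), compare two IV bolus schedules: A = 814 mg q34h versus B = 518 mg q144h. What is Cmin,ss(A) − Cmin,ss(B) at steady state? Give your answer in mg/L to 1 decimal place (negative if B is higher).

6.6 mg/L

Regimen A: f = (1/2)^(34/41) ≈ 0.5628; Cmin,ss = (814/151)·f/(1−f) ≈ 6.939 mg/L.
Regimen B: f = (1/2)^(144/41) ≈ 0.0876; Cmin,ss = (518/151)·f/(1−f) ≈ 0.329 mg/L.
Difference ≈ 6.939 − 0.329 ≈ 6.610 mg/L.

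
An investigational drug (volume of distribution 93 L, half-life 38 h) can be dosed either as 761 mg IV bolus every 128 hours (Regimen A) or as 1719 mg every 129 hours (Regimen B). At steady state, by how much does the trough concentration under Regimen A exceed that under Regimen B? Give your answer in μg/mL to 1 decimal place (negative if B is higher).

Regimen A: f = (1/2)^(128/38) ≈ 0.0968; Cmin,ss = (761/93)·f/(1−f) ≈ 0.877 μg/mL.
Regimen B: f = (1/2)^(129/38) ≈ 0.0951; Cmin,ss = (1719/93)·f/(1−f) ≈ 1.943 μg/mL.
Difference ≈ 0.877 − 1.943 ≈ -1.066 μg/mL.

-1.1 μg/mL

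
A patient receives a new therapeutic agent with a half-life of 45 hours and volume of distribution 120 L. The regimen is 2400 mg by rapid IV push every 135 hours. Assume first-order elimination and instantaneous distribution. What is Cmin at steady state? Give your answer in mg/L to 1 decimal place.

2.9 mg/L

τ = 135 h = 3 half-lives, so f = (1/2)^3 = 0.125.
Accumulation ratio R = 1/(1 − f) = 1/0.875 = 8/7.
Single-dose peak C₀ = D/Vd = 2400/120 = 20 mg/L.
Steady-state peak Cmax,ss = C₀·R = 20 × 8/7 ≈ 22.857 mg/L.
Steady-state trough Cmin,ss = Cmax,ss·f ≈ 22.857 × 0.125 ≈ 2.857 mg/L.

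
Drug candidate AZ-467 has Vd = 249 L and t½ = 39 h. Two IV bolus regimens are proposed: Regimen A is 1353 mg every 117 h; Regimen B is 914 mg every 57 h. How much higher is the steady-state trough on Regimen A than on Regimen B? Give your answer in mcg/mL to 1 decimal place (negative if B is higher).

Regimen A: f = (1/2)^(117/39) ≈ 0.1250; Cmin,ss = (1353/249)·f/(1−f) ≈ 0.776 mcg/mL.
Regimen B: f = (1/2)^(57/39) ≈ 0.3631; Cmin,ss = (914/249)·f/(1−f) ≈ 2.093 mcg/mL.
Difference ≈ 0.776 − 2.093 ≈ -1.317 mcg/mL.

-1.3 mcg/mL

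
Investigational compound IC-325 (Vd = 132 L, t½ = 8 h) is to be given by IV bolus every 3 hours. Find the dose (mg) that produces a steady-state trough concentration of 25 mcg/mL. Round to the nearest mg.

τ/t½ = 3/8 ≈ 0.375, so f = (1/2)^(3/8) ≈ 0.771105.
Cmin,ss = (D/Vd)·f/(1−f), so D = Cmin,ss·Vd·(1−f)/f.
D = 25 × 132 × (1−f)/f ≈ 25 × 132 × 0.29684 ≈ 979.57 mg.

980 mg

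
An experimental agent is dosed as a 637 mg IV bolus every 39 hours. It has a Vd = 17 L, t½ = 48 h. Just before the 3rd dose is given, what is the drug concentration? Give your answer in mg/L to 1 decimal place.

33.5 mg/L

f = (1/2)^(τ/t½) = (1/2)^(39/48) ≈ 0.5694.
C₀ = D/Vd = 637/17 ≈ 37.471 mg/L.
Before the 3rd dose, 2 doses have been given. Superposition: Cmin = C₀·(f + f²).
≈ 37.471 × (0.5694 + 0.3242) ≈ 37.471 × 0.8936 ≈ 33.484 mg/L.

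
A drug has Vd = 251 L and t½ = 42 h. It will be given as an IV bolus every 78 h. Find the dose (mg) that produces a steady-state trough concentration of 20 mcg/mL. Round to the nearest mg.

τ/t½ = 78/42 ≈ 1.8571, so f = (1/2)^(78/42) ≈ 0.276022.
Cmin,ss = (D/Vd)·f/(1−f), so D = Cmin,ss·Vd·(1−f)/f.
D = 20 × 251 × (1−f)/f ≈ 20 × 251 × 2.62290 ≈ 13166.96 mg.

13167 mg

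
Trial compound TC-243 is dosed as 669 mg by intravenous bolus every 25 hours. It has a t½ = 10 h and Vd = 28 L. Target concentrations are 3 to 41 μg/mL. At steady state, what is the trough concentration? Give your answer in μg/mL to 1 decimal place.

k = ln2/t½ = ln2/10 ≈ 0.069315 h⁻¹; fraction remaining f = e^(−kτ) = e^(−0.069315×25) ≈ 0.1768.
Accumulation ratio R = 1/(1 − f) ≈ 1/0.8232 ≈ 1.2148.
Single-dose peak C₀ = D/Vd = 669/28 ≈ 23.893 μg/mL.
Steady-state peak Cmax,ss = C₀·R ≈ 23.893 × 1.2148 ≈ 29.025 μg/mL.
Steady-state trough Cmin,ss = Cmax,ss·f ≈ 29.025 × 0.1768 ≈ 5.132 μg/mL.
Trough 5.1 μg/mL vs MEC 3 μg/mL: adequate.

5.1 μg/mL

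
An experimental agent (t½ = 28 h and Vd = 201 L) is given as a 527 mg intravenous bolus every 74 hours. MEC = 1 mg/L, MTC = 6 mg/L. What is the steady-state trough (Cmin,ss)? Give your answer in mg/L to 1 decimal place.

τ/t½ = 74/28 ≈ 2.6429, so fraction remaining f = (1/2)^(74/28) ≈ 0.1601.
At steady state, accumulation factor R = 1/(1 − e^(−kτ)) ≈ 1.1906.
Each bolus raises the concentration by D/Vd = 527/201 ≈ 2.622 mg/L.
Cmax,ss = C₀/(1 − f) ≈ 2.622/0.8399 ≈ 3.122 mg/L.
One interval later, Cmin,ss = Cmax,ss·e^(−kτ) ≈ 3.122 × 0.1601 ≈ 0.500 mg/L.
Trough 0.5 mg/L vs MEC 1 mg/L: subtherapeutic.

0.5 mg/L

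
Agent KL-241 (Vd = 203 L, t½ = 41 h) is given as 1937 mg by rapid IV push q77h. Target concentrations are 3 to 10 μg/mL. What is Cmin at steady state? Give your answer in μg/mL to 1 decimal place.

3.6 μg/mL

Over one 77-h interval, 77/41 ≈ 1.878 half-lives elapse, leaving f ≈ 0.2721 of each dose.
At steady state, accumulation factor R = 1/(1 − e^(−kτ)) ≈ 1.3738.
Each bolus raises the concentration by D/Vd = 1937/203 ≈ 9.542 μg/mL.
Cmax,ss = C₀/(1 − f) ≈ 9.542/0.7279 ≈ 13.109 μg/mL.
Steady-state trough Cmin,ss = Cmax,ss·f ≈ 13.109 × 0.2721 ≈ 3.567 μg/mL.
Trough 3.6 μg/mL vs MEC 3 μg/mL: adequate.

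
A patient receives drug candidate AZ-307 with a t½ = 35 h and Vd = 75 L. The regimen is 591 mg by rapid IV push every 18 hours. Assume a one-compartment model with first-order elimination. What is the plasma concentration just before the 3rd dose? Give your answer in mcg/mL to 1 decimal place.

9.4 mcg/mL

f = (1/2)^(τ/t½) = (1/2)^(18/35) ≈ 0.7001.
C₀ = D/Vd = 591/75 ≈ 7.880 mcg/mL.
Before the 3rd dose, 2 doses have been given. Superposition: Cmin = C₀·(f + f²).
≈ 7.880 × (0.7001 + 0.4901) ≈ 7.880 × 1.1902 ≈ 9.379 mcg/mL.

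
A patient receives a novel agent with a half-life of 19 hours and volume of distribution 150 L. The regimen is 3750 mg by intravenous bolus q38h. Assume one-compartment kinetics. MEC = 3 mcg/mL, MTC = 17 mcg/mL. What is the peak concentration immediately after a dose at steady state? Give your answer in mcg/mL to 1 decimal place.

τ = 38 h = 2 half-lives, so f = (1/2)^2 = 0.25.
At steady state, R = 1/(1 − 0.25) = 4/3.
Single-dose peak C₀ = D/Vd = 3750/150 = 25 mcg/mL.
Steady-state peak Cmax,ss = C₀·R = 25 × 4/3 ≈ 33.333 mcg/mL.
Peak 33.3 mcg/mL vs MTC 17 mcg/mL: exceeds toxic threshold.

33.3 mcg/mL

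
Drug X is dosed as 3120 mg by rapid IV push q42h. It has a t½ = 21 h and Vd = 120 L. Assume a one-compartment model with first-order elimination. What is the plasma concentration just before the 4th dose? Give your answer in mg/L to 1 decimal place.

8.5 mg/L

f = (1/2)^(τ/t½) = (1/2)^(42/21) ≈ 0.2500.
C₀ = D/Vd = 3120/120 ≈ 26.000 mg/L.
Before the 4th dose, 3 doses have been given. Superposition: Cmin = C₀·(f + f² + … + f^3).
≈ 26.000 × (0.2500 + 0.0625 + 0.0156) ≈ 26.000 × 0.3281 ≈ 8.531 mg/L.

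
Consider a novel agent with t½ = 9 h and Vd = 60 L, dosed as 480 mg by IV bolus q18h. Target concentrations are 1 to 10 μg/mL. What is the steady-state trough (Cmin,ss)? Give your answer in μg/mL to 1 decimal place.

2.7 μg/mL

τ = 18 h = 2 half-lives, so f = (1/2)^2 = 0.25.
Accumulation ratio R = 1/(1 − f) = 1/0.75 = 4/3.
Single-dose peak C₀ = D/Vd = 480/60 = 8 μg/mL.
Steady-state peak Cmax,ss = C₀·R = 8 × 4/3 ≈ 10.667 μg/mL.
Steady-state trough Cmin,ss = Cmax,ss·f ≈ 10.667 × 0.25 ≈ 2.667 μg/mL.
Trough 2.7 μg/mL vs MEC 1 μg/mL: adequate.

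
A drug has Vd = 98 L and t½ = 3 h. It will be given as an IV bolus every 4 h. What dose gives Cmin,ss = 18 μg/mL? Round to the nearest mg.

2681 mg

τ/t½ = 4/3 ≈ 1.3333, so f = (1/2)^(4/3) ≈ 0.396850.
Cmin,ss = (D/Vd)·f/(1−f), so D = Cmin,ss·Vd·(1−f)/f.
D = 18 × 98 × (1−f)/f ≈ 18 × 98 × 1.51984 ≈ 2681.00 mg.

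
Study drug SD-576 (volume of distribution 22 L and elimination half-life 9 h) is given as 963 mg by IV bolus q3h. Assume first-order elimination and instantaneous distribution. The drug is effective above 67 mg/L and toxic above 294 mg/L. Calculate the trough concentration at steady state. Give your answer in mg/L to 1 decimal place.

168.4 mg/L

τ/t½ = 3/9 ≈ 0.33333, so fraction remaining f = (1/2)^(3/9) ≈ 0.7937.
At steady state, accumulation factor R = 1/(1 − e^(−kτ)) ≈ 4.8473.
Each bolus raises the concentration by D/Vd = 963/22 ≈ 43.773 mg/L.
Cmax,ss = C₀/(1 − f) ≈ 43.773/0.2063 ≈ 212.181 mg/L.
One interval later, Cmin,ss = Cmax,ss·e^(−kτ) ≈ 212.181 × 0.7937 ≈ 168.408 mg/L.
Trough 168.4 mg/L vs MEC 67 mg/L: adequate.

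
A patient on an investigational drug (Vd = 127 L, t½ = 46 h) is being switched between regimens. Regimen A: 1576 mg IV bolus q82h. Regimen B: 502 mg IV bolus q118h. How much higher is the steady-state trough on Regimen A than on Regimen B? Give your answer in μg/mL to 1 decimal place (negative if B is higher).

4.3 μg/mL

Regimen A: f = (1/2)^(82/46) ≈ 0.2907; Cmin,ss = (1576/127)·f/(1−f) ≈ 5.086 μg/mL.
Regimen B: f = (1/2)^(118/46) ≈ 0.1690; Cmin,ss = (502/127)·f/(1−f) ≈ 0.804 μg/mL.
Difference ≈ 5.086 − 0.804 ≈ 4.282 μg/mL.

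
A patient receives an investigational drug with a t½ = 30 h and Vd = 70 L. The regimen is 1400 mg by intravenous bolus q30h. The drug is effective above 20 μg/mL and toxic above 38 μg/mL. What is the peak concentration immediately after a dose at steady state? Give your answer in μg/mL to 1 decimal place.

40.0 μg/mL

τ = 30 h = 1 half-life, so f = (1/2)^1 = 0.5.
At steady state, R = 1/(1 − 0.5) = 2/1.
Single-dose peak C₀ = D/Vd = 1400/70 = 20 μg/mL.
Steady-state peak Cmax,ss = C₀·R = 20 × 2/1 ≈ 40.000 μg/mL.
Peak 40.0 μg/mL vs MTC 38 μg/mL: exceeds toxic threshold.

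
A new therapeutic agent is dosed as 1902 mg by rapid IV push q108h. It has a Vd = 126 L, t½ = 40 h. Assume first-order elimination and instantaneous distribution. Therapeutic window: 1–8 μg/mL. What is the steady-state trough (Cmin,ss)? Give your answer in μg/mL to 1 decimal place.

2.7 μg/mL

k = ln2/t½ = ln2/40 ≈ 0.017329 h⁻¹; fraction remaining f = e^(−kτ) = e^(−0.017329×108) ≈ 0.1539.
At steady state, accumulation factor R = 1/(1 − e^(−kτ)) ≈ 1.1819.
Single-dose peak C₀ = D/Vd = 1902/126 ≈ 15.095 μg/mL.
Steady-state peak Cmax,ss = C₀·R ≈ 15.095 × 1.1819 ≈ 17.841 μg/mL.
Steady-state trough Cmin,ss = Cmax,ss·f ≈ 17.841 × 0.1539 ≈ 2.746 μg/mL.
Trough 2.7 μg/mL vs MEC 1 μg/mL: adequate.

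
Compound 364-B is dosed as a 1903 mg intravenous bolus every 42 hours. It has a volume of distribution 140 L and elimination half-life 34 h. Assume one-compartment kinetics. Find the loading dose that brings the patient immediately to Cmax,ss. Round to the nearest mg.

3308 mg

f = (1/2)^(42/34) ≈ 0.424756; accumulation ratio R = 1/(1−f) ≈ 1.73839.
Loading dose to hit Cmax,ss on first dose: D_load = D_maint·R ≈ 1903 × 1.73839 ≈ 3308.16 mg.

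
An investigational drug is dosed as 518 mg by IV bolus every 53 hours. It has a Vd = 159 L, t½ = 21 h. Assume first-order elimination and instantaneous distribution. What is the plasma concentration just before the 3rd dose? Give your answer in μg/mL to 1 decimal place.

f = (1/2)^(τ/t½) = (1/2)^(53/21) ≈ 0.1739.
C₀ = D/Vd = 518/159 ≈ 3.258 μg/mL.
Before the 3rd dose, 2 doses have been given. Superposition: Cmin = C₀·(f + f²).
≈ 3.258 × (0.1739 + 0.0302) ≈ 3.258 × 0.2041 ≈ 0.665 μg/mL.

0.7 μg/mL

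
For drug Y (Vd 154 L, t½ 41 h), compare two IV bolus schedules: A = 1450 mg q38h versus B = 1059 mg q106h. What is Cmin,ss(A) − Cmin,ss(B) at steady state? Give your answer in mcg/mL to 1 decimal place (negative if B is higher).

9.1 mcg/mL

Regimen A: f = (1/2)^(38/41) ≈ 0.5260; Cmin,ss = (1450/154)·f/(1−f) ≈ 10.449 mcg/mL.
Regimen B: f = (1/2)^(106/41) ≈ 0.1666; Cmin,ss = (1059/154)·f/(1−f) ≈ 1.375 mcg/mL.
Difference ≈ 10.449 − 1.375 ≈ 9.074 mcg/mL.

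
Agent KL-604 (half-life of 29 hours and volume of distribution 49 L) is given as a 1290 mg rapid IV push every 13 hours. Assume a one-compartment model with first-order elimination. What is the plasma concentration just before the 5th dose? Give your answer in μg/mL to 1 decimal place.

51.4 μg/mL

f = (1/2)^(τ/t½) = (1/2)^(13/29) ≈ 0.7329.
C₀ = D/Vd = 1290/49 ≈ 26.327 μg/mL.
Before the 5th dose, 4 doses have been given. Superposition: Cmin = C₀·(f + f² + … + f^4).
≈ 26.327 × (0.7329 + 0.5371 + 0.3937 + 0.2885) ≈ 26.327 × 1.9522 ≈ 51.396 μg/mL.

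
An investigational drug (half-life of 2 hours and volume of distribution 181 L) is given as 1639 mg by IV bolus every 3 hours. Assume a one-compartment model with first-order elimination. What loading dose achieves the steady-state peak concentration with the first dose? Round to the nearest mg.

f = (1/2)^(3/2) ≈ 0.353553; accumulation ratio R = 1/(1−f) ≈ 1.54692.
Loading dose to hit Cmax,ss on first dose: D_load = D_maint·R ≈ 1639 × 1.54692 ≈ 2535.40 mg.

2535 mg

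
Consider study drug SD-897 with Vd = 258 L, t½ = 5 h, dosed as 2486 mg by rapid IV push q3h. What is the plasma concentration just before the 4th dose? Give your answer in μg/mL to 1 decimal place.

13.3 μg/mL

f = (1/2)^(τ/t½) = (1/2)^(3/5) ≈ 0.6598.
C₀ = D/Vd = 2486/258 ≈ 9.636 μg/mL.
Before the 4th dose, 3 doses have been given. Superposition: Cmin = C₀·(f + f² + … + f^3).
≈ 9.636 × (0.6598 + 0.4353 + 0.2872) ≈ 9.636 × 1.3823 ≈ 13.320 μg/mL.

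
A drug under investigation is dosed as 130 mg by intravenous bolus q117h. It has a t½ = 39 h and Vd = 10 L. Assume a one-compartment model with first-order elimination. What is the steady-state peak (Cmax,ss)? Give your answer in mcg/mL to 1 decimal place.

14.9 mcg/mL

τ = 117 h = 3 half-lives, so f = (1/2)^3 = 0.125.
Accumulation ratio R = 1/(1 − f) = 1/0.875 = 8/7.
Single-dose peak C₀ = D/Vd = 130/10 = 13 mcg/mL.
Steady-state peak Cmax,ss = C₀·R = 13 × 8/7 ≈ 14.857 mcg/mL.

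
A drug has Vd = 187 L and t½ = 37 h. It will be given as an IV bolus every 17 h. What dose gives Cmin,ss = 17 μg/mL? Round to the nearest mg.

τ/t½ = 17/37 ≈ 0.45946, so f = (1/2)^(17/37) ≈ 0.727259.
Cmin,ss = (D/Vd)·f/(1−f), so D = Cmin,ss·Vd·(1−f)/f.
D = 17 × 187 × (1−f)/f ≈ 17 × 187 × 0.37503 ≈ 1192.22 mg.

1192 mg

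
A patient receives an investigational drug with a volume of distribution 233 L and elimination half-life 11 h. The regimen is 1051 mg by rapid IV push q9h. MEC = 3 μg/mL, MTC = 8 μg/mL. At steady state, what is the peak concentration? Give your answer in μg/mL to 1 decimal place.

k = ln2/t½ = ln2/11 ≈ 0.063013 h⁻¹; fraction remaining f = e^(−kτ) = e^(−0.063013×9) ≈ 0.5672.
At steady state, accumulation factor R = 1/(1 − e^(−kτ)) ≈ 2.3105.
Single-dose peak C₀ = D/Vd = 1051/233 ≈ 4.511 μg/mL.
Steady-state peak Cmax,ss = C₀·R ≈ 4.511 × 2.3105 ≈ 10.423 μg/mL.
Peak 10.4 μg/mL vs MTC 8 μg/mL: exceeds toxic threshold.

10.4 μg/mL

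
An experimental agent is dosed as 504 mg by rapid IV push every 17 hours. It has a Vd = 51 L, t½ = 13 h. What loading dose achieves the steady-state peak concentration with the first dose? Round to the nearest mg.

846 mg

f = (1/2)^(17/13) ≈ 0.403967; accumulation ratio R = 1/(1−f) ≈ 1.67776.
Loading dose to hit Cmax,ss on first dose: D_load = D_maint·R ≈ 504 × 1.67776 ≈ 845.59 mg.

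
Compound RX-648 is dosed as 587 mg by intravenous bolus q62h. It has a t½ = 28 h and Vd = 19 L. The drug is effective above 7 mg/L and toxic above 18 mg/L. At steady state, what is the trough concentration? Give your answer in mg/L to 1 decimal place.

8.5 mg/L

Over one 62-h interval, 62/28 ≈ 2.2143 half-lives elapse, leaving f ≈ 0.2155 of each dose.
Accumulation ratio R = 1/(1 − f) ≈ 1/0.7845 ≈ 1.2747.
Single-dose peak C₀ = D/Vd = 587/19 ≈ 30.895 mg/L.
Steady-state peak Cmax,ss = C₀·R ≈ 30.895 × 1.2747 ≈ 39.382 mg/L.
Steady-state trough Cmin,ss = Cmax,ss·f ≈ 39.382 × 0.2155 ≈ 8.487 mg/L.
Trough 8.5 mg/L vs MEC 7 mg/L: adequate.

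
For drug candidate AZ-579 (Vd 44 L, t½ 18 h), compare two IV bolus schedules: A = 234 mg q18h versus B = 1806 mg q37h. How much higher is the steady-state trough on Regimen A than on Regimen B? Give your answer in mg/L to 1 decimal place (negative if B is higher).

-7.7 mg/L

Regimen A: f = (1/2)^(18/18) ≈ 0.5000; Cmin,ss = (234/44)·f/(1−f) ≈ 5.318 mg/L.
Regimen B: f = (1/2)^(37/18) ≈ 0.2406; Cmin,ss = (1806/44)·f/(1−f) ≈ 13.004 mg/L.
Difference ≈ 5.318 − 13.004 ≈ -7.686 mg/L.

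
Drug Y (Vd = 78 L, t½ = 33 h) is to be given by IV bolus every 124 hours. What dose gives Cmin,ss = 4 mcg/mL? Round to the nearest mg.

3908 mg

τ/t½ = 124/33 ≈ 3.7576, so f = (1/2)^(124/33) ≈ 0.073936.
Cmin,ss = (D/Vd)·f/(1−f), so D = Cmin,ss·Vd·(1−f)/f.
D = 4 × 78 × (1−f)/f ≈ 4 × 78 × 12.52521 ≈ 3907.87 mg.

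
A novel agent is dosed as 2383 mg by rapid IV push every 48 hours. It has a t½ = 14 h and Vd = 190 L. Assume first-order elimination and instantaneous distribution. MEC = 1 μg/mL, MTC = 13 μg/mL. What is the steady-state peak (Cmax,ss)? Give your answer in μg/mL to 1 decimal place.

τ/t½ = 48/14 ≈ 3.4286, so fraction remaining f = (1/2)^(48/14) ≈ 0.0929.
Accumulation ratio R = 1/(1 − f) ≈ 1/0.9071 ≈ 1.1024.
Each bolus raises the concentration by D/Vd = 2383/190 ≈ 12.542 μg/mL.
Steady-state peak Cmax,ss = C₀·R ≈ 12.542 × 1.1024 ≈ 13.826 μg/mL.
Peak 13.8 μg/mL vs MTC 13 μg/mL: exceeds toxic threshold.

13.8 μg/mL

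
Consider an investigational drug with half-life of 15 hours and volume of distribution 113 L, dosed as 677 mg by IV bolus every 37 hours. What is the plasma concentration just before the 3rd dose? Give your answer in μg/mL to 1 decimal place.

f = (1/2)^(τ/t½) = (1/2)^(37/15) ≈ 0.1809.
C₀ = D/Vd = 677/113 ≈ 5.991 μg/mL.
Before the 3rd dose, 2 doses have been given. Superposition: Cmin = C₀·(f + f²).
≈ 5.991 × (0.1809 + 0.0327) ≈ 5.991 × 0.2136 ≈ 1.280 μg/mL.

1.3 μg/mL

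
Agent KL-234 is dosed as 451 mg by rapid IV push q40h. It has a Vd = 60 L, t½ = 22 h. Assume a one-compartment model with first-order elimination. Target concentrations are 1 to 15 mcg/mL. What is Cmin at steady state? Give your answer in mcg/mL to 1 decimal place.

Over one 40-h interval, 40/22 ≈ 1.8182 half-lives elapse, leaving f ≈ 0.2836 of each dose.
At steady state, accumulation factor R = 1/(1 − e^(−kτ)) ≈ 1.3959.
Single-dose peak C₀ = D/Vd = 451/60 ≈ 7.517 mcg/mL.
Cmax,ss = C₀/(1 − f) ≈ 7.517/0.7164 ≈ 10.493 mcg/mL.
One interval later, Cmin,ss = Cmax,ss·e^(−kτ) ≈ 10.493 × 0.2836 ≈ 2.976 mcg/mL.
Trough 3.0 mcg/mL vs MEC 1 mcg/mL: adequate.

3.0 mcg/mL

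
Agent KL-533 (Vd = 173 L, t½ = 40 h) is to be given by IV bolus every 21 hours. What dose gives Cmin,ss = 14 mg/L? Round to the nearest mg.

τ/t½ = 21/40 ≈ 0.525, so f = (1/2)^(21/40) ≈ 0.694959.
Cmin,ss = (D/Vd)·f/(1−f), so D = Cmin,ss·Vd·(1−f)/f.
D = 14 × 173 × (1−f)/f ≈ 14 × 173 × 0.43893 ≈ 1063.09 mg.

1063 mg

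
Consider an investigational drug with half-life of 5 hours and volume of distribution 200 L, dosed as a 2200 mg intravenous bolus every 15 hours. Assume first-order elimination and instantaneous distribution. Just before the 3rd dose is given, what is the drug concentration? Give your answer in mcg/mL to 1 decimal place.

f = (1/2)^(τ/t½) = (1/2)^(15/5) ≈ 0.1250.
C₀ = D/Vd = 2200/200 ≈ 11.000 mcg/mL.
Before the 3rd dose, 2 doses have been given. Superposition: Cmin = C₀·(f + f²).
≈ 11.000 × (0.1250 + 0.0156) ≈ 11.000 × 0.1406 ≈ 1.547 mcg/mL.

1.5 mcg/mL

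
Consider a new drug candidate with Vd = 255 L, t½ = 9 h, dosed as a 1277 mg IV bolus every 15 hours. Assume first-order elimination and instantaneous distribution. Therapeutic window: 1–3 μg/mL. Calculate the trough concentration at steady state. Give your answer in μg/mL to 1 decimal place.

τ/t½ = 15/9 ≈ 1.6667, so fraction remaining f = (1/2)^(15/9) ≈ 0.3150.
Accumulation ratio R = 1/(1 − f) ≈ 1/0.6850 ≈ 1.4599.
Single-dose peak C₀ = D/Vd = 1277/255 ≈ 5.008 μg/mL.
Steady-state peak Cmax,ss = C₀·R ≈ 5.008 × 1.4599 ≈ 7.311 μg/mL.
Steady-state trough Cmin,ss = Cmax,ss·f ≈ 7.311 × 0.3150 ≈ 2.303 μg/mL.
Trough 2.3 μg/mL vs MEC 1 μg/mL: adequate.

2.3 μg/mL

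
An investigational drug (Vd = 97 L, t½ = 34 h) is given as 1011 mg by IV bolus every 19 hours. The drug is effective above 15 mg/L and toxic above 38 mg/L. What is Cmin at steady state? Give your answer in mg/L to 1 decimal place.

k = ln2/t½ = ln2/34 ≈ 0.020387 h⁻¹; fraction remaining f = e^(−kτ) = e^(−0.020387×19) ≈ 0.6789.
Each bolus raises the concentration by D/Vd = 1011/97 ≈ 10.423 mg/L.
Steady-state trough Cmin,ss = C₀·f/(1−f) ≈ 10.423 × 0.6789/0.3211 ≈ 22.037 mg/L.
Trough 22.0 mg/L vs MEC 15 mg/L: adequate.

22.0 mg/L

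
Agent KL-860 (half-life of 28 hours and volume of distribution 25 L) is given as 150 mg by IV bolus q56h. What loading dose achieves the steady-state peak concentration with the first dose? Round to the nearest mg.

200 mg

f = (1/2)^(56/28) ≈ 0.250000; accumulation ratio R = 1/(1−f) ≈ 1.33333.
Loading dose to hit Cmax,ss on first dose: D_load = D_maint·R ≈ 150 × 1.33333 ≈ 200.00 mg.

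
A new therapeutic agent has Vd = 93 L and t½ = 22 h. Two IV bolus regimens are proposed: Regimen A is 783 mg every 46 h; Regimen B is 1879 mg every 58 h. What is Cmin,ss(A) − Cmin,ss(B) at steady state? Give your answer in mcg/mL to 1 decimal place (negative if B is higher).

Regimen A: f = (1/2)^(46/22) ≈ 0.2347; Cmin,ss = (783/93)·f/(1−f) ≈ 2.582 mcg/mL.
Regimen B: f = (1/2)^(58/22) ≈ 0.1608; Cmin,ss = (1879/93)·f/(1−f) ≈ 3.871 mcg/mL.
Difference ≈ 2.582 − 3.871 ≈ -1.289 mcg/mL.

-1.3 mcg/mL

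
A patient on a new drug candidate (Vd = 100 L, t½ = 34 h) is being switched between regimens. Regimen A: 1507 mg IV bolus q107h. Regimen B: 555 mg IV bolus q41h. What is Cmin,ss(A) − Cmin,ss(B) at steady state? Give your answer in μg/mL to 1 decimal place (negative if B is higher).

Regimen A: f = (1/2)^(107/34) ≈ 0.1129; Cmin,ss = (1507/100)·f/(1−f) ≈ 1.918 μg/mL.
Regimen B: f = (1/2)^(41/34) ≈ 0.4335; Cmin,ss = (555/100)·f/(1−f) ≈ 4.247 μg/mL.
Difference ≈ 1.918 − 4.247 ≈ -2.329 μg/mL.

-2.3 μg/mL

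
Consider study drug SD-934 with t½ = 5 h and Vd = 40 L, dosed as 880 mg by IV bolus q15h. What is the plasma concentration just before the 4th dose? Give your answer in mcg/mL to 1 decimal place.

3.1 mcg/mL

f = (1/2)^(τ/t½) = (1/2)^(15/5) ≈ 0.1250.
C₀ = D/Vd = 880/40 ≈ 22.000 mcg/mL.
Before the 4th dose, 3 doses have been given. Superposition: Cmin = C₀·(f + f² + … + f^3).
≈ 22.000 × (0.1250 + 0.0156 + 0.0020) ≈ 22.000 × 0.1426 ≈ 3.137 mcg/mL.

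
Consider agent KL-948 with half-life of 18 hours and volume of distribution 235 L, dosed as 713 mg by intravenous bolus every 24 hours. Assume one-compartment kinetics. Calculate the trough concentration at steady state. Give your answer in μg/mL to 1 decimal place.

τ/t½ = 24/18 ≈ 1.3333, so fraction remaining f = (1/2)^(24/18) ≈ 0.3969.
Accumulation ratio R = 1/(1 − f) ≈ 1/0.6031 ≈ 1.6581.
Single-dose peak C₀ = D/Vd = 713/235 ≈ 3.034 μg/mL.
Cmax,ss = C₀/(1 − f) ≈ 3.034/0.6031 ≈ 5.031 μg/mL.
One interval later, Cmin,ss = Cmax,ss·e^(−kτ) ≈ 5.031 × 0.3969 ≈ 1.997 μg/mL.

2.0 μg/mL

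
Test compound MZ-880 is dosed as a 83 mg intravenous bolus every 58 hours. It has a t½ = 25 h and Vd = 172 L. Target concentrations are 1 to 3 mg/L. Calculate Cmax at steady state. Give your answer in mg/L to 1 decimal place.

0.6 mg/L

k = ln2/t½ = ln2/25 ≈ 0.027726 h⁻¹; fraction remaining f = e^(−kτ) = e^(−0.027726×58) ≈ 0.2003.
At steady state, accumulation factor R = 1/(1 − e^(−kτ)) ≈ 1.2505.
Single-dose peak C₀ = D/Vd = 83/172 ≈ 0.483 mg/L.
Steady-state peak Cmax,ss = C₀·R ≈ 0.483 × 1.2505 ≈ 0.604 mg/L.
Peak 0.6 mg/L vs MTC 3 mg/L: below toxic threshold.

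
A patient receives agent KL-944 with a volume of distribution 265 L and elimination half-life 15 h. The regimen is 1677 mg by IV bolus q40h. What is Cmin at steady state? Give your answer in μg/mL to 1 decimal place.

τ/t½ = 40/15 ≈ 2.6667, so fraction remaining f = (1/2)^(40/15) ≈ 0.1575.
Accumulation ratio R = 1/(1 − f) ≈ 1/0.8425 ≈ 1.1869.
Each bolus raises the concentration by D/Vd = 1677/265 ≈ 6.328 μg/mL.
Cmax,ss = C₀/(1 − f) ≈ 6.328/0.8425 ≈ 7.511 μg/mL.
Steady-state trough Cmin,ss = Cmax,ss·f ≈ 7.511 × 0.1575 ≈ 1.183 μg/mL.

1.2 μg/mL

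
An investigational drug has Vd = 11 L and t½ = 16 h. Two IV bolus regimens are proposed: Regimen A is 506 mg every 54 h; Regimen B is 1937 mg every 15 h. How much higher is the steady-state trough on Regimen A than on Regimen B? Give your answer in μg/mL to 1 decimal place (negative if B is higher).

-187.5 μg/mL

Regimen A: f = (1/2)^(54/16) ≈ 0.0964; Cmin,ss = (506/11)·f/(1−f) ≈ 4.907 μg/mL.
Regimen B: f = (1/2)^(15/16) ≈ 0.5221; Cmin,ss = (1937/11)·f/(1−f) ≈ 192.377 μg/mL.
Difference ≈ 4.907 − 192.377 ≈ -187.470 μg/mL.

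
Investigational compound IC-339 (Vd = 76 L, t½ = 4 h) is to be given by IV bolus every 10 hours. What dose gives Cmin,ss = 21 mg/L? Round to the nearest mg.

7432 mg

τ/t½ = 10/4 ≈ 2.5, so f = (1/2)^(10/4) ≈ 0.176777.
Cmin,ss = (D/Vd)·f/(1−f), so D = Cmin,ss·Vd·(1−f)/f.
D = 21 × 76 × (1−f)/f ≈ 21 × 76 × 4.65684 ≈ 7432.32 mg.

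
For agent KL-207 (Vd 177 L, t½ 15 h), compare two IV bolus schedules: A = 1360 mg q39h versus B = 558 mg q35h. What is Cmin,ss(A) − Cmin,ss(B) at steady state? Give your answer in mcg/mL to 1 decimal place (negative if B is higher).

Regimen A: f = (1/2)^(39/15) ≈ 0.1649; Cmin,ss = (1360/177)·f/(1−f) ≈ 1.517 mcg/mL.
Regimen B: f = (1/2)^(35/15) ≈ 0.1984; Cmin,ss = (558/177)·f/(1−f) ≈ 0.780 mcg/mL.
Difference ≈ 1.517 − 0.780 ≈ 0.737 mcg/mL.

0.7 mcg/mL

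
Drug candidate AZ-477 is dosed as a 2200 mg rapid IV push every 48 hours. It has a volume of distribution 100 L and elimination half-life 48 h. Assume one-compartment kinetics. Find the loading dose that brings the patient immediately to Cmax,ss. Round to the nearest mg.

4400 mg

f = (1/2)^(48/48) ≈ 0.500000; accumulation ratio R = 1/(1−f) ≈ 2.00000.
Loading dose to hit Cmax,ss on first dose: D_load = D_maint·R ≈ 2200 × 2.00000 ≈ 4400.00 mg.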